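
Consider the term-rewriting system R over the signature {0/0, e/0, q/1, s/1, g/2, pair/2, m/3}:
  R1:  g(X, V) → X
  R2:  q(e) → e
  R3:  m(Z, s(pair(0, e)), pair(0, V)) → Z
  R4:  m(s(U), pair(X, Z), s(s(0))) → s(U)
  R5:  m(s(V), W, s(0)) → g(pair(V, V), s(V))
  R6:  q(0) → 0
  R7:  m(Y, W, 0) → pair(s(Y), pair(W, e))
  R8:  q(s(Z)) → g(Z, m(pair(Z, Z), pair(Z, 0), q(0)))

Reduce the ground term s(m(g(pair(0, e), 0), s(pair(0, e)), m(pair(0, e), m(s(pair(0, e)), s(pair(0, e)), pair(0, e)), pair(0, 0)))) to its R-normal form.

s(pair(0, e))

1. s(m(g(pair(0, e), 0), s(pair(0, e)), m(pair(0, e), m(s(pair(0, e)), s(pair(0, e)), pair(0, e)), pair(0, 0))))  →  s(m(pair(0, e), s(pair(0, e)), m(pair(0, e), m(s(pair(0, e)), s(pair(0, e)), pair(0, e)), pair(0, 0))))   [R1 at 1.1]
2. s(m(pair(0, e), s(pair(0, e)), m(pair(0, e), m(s(pair(0, e)), s(pair(0, e)), pair(0, e)), pair(0, 0))))  →  s(m(pair(0, e), s(pair(0, e)), m(pair(0, e), s(pair(0, e)), pair(0, 0))))   [R3 at 1.3.2]
3. s(m(pair(0, e), s(pair(0, e)), m(pair(0, e), s(pair(0, e)), pair(0, 0))))  →  s(m(pair(0, e), s(pair(0, e)), pair(0, e)))   [R3 at 1.3]
4. s(m(pair(0, e), s(pair(0, e)), pair(0, e)))  →  s(pair(0, e))   [R3 at 1]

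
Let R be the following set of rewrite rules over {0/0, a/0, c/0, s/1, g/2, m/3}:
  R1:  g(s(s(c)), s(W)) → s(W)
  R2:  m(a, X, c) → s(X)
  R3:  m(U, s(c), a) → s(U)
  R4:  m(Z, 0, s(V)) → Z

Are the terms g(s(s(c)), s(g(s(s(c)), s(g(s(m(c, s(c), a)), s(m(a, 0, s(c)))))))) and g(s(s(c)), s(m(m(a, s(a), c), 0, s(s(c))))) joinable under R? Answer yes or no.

yes — NF(t₁) = s(s(s(a))), NF(t₂) = s(s(s(a)))

Reduce t₁ = g(s(s(c)), s(g(s(s(c)), s(g(s(m(c, s(c), a)), s(m(a, 0, s(c)))))))):
1. g(s(s(c)), s(g(s(s(c)), s(g(s(m(c, s(c), a)), s(m(a, 0, s(c))))))))  →  s(g(s(s(c)), s(g(s(m(c, s(c), a)), s(m(a, 0, s(c)))))))   [R1 at ε]
2. s(g(s(s(c)), s(g(s(m(c, s(c), a)), s(m(a, 0, s(c)))))))  →  s(s(g(s(m(c, s(c), a)), s(m(a, 0, s(c))))))   [R1 at 1]
3. s(s(g(s(m(c, s(c), a)), s(m(a, 0, s(c))))))  →  s(s(g(s(s(c)), s(m(a, 0, s(c))))))   [R3 at 1.1.1.1]
4. s(s(g(s(s(c)), s(m(a, 0, s(c))))))  →  s(s(s(m(a, 0, s(c)))))   [R1 at 1.1]
5. s(s(s(m(a, 0, s(c)))))  →  s(s(s(a)))   [R4 at 1.1.1]

Reduce t₂ = g(s(s(c)), s(m(m(a, s(a), c), 0, s(s(c))))):
1. g(s(s(c)), s(m(m(a, s(a), c), 0, s(s(c)))))  →  s(m(m(a, s(a), c), 0, s(s(c))))   [R1 at ε]
2. s(m(m(a, s(a), c), 0, s(s(c))))  →  s(m(a, s(a), c))   [R4 at 1]
3. s(m(a, s(a), c))  →  s(s(s(a)))   [R2 at 1]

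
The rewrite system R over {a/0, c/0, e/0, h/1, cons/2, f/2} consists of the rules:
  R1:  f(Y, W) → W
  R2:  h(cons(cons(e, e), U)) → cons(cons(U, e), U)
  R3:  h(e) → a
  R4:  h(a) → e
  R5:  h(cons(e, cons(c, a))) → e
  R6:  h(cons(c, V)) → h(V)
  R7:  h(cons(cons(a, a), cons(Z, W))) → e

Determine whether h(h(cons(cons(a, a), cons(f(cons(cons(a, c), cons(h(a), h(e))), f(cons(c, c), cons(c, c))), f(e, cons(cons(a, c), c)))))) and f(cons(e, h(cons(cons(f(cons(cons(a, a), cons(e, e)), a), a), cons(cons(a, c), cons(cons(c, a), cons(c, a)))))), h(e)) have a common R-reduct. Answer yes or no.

yes — NF(t₁) = a, NF(t₂) = a

Reduce t₁ = h(h(cons(cons(a, a), cons(f(cons(cons(a, c), cons(h(a), h(e))), f(cons(c, c), cons(c, c))), f(e, cons(cons(a, c), c)))))):
1. h(h(cons(cons(a, a), cons(f(cons(cons(a, c), cons(h(a), h(e))), f(cons(c, c), cons(c, c))), f(e, cons(cons(a, c), c))))))  →  h(e)   [R7 at 1]
2. h(e)  →  a   [R3 at ε]

Reduce t₂ = f(cons(e, h(cons(cons(f(cons(cons(a, a), cons(e, e)), a), a), cons(cons(a, c), cons(cons(c, a), cons(c, a)))))), h(e)):
1. f(cons(e, h(cons(cons(f(cons(cons(a, a), cons(e, e)), a), a), cons(cons(a, c), cons(cons(c, a), cons(c, a)))))), h(e))  →  h(e)   [R1 at ε]
2. h(e)  →  a   [R3 at ε]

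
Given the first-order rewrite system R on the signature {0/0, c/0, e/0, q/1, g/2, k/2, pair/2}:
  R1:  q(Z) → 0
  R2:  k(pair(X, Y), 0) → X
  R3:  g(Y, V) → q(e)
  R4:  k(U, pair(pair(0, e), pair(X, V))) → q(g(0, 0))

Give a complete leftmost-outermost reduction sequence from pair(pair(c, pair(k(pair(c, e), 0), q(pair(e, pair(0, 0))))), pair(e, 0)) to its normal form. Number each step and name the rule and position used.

1. pair(pair(c, pair(k(pair(c, e), 0), q(pair(e, pair(0, 0))))), pair(e, 0))  →  pair(pair(c, pair(c, q(pair(e, pair(0, 0))))), pair(e, 0))   [R2 at 1.2.1]
2. pair(pair(c, pair(c, q(pair(e, pair(0, 0))))), pair(e, 0))  →  pair(pair(c, pair(c, 0)), pair(e, 0))   [R1 at 1.2.2]

pair(pair(c, pair(c, 0)), pair(e, 0))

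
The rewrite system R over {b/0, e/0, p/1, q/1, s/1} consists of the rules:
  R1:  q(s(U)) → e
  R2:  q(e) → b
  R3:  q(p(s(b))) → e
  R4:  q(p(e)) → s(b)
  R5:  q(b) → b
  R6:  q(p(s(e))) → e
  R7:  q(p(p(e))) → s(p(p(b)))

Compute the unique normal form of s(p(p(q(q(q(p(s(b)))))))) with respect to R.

s(p(p(b)))

1. s(p(p(q(q(q(p(s(b))))))))  →  s(p(p(q(q(e)))))   [R3 at 1.1.1.1.1]
2. s(p(p(q(q(e)))))  →  s(p(p(q(b))))   [R2 at 1.1.1.1]
3. s(p(p(q(b))))  →  s(p(p(b)))   [R5 at 1.1.1]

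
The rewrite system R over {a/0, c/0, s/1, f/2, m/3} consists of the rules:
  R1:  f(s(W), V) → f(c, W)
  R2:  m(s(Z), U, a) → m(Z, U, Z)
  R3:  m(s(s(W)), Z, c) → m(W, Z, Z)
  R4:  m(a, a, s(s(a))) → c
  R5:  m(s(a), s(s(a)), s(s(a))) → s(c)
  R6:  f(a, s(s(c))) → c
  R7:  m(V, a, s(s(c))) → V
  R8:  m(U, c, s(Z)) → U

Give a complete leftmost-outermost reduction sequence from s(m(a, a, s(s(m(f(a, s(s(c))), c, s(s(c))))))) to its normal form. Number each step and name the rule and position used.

s(a)

1. s(m(a, a, s(s(m(f(a, s(s(c))), c, s(s(c)))))))  →  s(m(a, a, s(s(f(a, s(s(c)))))))   [R8 at 1.3.1.1]
2. s(m(a, a, s(s(f(a, s(s(c)))))))  →  s(m(a, a, s(s(c))))   [R6 at 1.3.1.1]
3. s(m(a, a, s(s(c))))  →  s(a)   [R7 at 1]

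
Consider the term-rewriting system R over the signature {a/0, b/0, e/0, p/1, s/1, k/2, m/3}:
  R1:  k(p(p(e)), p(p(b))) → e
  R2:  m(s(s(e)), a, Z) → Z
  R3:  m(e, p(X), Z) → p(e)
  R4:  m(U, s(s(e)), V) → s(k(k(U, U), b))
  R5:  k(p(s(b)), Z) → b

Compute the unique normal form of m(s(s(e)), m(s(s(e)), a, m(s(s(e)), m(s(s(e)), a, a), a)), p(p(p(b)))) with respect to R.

p(p(p(b)))

1. m(s(s(e)), m(s(s(e)), a, m(s(s(e)), m(s(s(e)), a, a), a)), p(p(p(b))))  →  m(s(s(e)), m(s(s(e)), m(s(s(e)), a, a), a), p(p(p(b))))   [R2 at 2]
2. m(s(s(e)), m(s(s(e)), m(s(s(e)), a, a), a), p(p(p(b))))  →  m(s(s(e)), m(s(s(e)), a, a), p(p(p(b))))   [R2 at 2.2]
3. m(s(s(e)), m(s(s(e)), a, a), p(p(p(b))))  →  m(s(s(e)), a, p(p(p(b))))   [R2 at 2]
4. m(s(s(e)), a, p(p(p(b))))  →  p(p(p(b)))   [R2 at ε]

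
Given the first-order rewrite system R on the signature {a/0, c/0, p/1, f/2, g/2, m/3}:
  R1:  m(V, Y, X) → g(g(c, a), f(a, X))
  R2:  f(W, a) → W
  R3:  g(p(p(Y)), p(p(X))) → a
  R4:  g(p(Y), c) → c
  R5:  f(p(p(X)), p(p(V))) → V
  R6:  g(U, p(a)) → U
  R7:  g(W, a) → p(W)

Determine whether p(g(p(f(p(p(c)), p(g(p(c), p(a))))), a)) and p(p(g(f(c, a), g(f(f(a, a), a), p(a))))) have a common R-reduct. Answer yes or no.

Reduce t₁ = p(g(p(f(p(p(c)), p(g(p(c), p(a))))), a)):
1. p(g(p(f(p(p(c)), p(g(p(c), p(a))))), a))  →  p(p(p(f(p(p(c)), p(g(p(c), p(a)))))))   [R7 at 1]
2. p(p(p(f(p(p(c)), p(g(p(c), p(a)))))))  →  p(p(p(f(p(p(c)), p(p(c))))))   [R6 at 1.1.1.2.1]
3. p(p(p(f(p(p(c)), p(p(c))))))  →  p(p(p(c)))   [R5 at 1.1.1]

Reduce t₂ = p(p(g(f(c, a), g(f(f(a, a), a), p(a))))):
1. p(p(g(f(c, a), g(f(f(a, a), a), p(a)))))  →  p(p(g(c, g(f(f(a, a), a), p(a)))))   [R2 at 1.1.1]
2. p(p(g(c, g(f(f(a, a), a), p(a)))))  →  p(p(g(c, f(f(a, a), a))))   [R6 at 1.1.2]
3. p(p(g(c, f(f(a, a), a))))  →  p(p(g(c, f(a, a))))   [R2 at 1.1.2]
4. p(p(g(c, f(a, a))))  →  p(p(g(c, a)))   [R2 at 1.1.2]
5. p(p(g(c, a)))  →  p(p(p(c)))   [R7 at 1.1]

yes — NF(t₁) = p(p(p(c))), NF(t₂) = p(p(p(c)))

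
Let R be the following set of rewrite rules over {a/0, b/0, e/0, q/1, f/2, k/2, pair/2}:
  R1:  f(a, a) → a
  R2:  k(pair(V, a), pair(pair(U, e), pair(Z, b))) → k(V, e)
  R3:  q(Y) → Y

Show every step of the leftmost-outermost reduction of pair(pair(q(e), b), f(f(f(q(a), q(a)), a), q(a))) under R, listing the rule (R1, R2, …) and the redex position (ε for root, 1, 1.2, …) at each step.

1. pair(pair(q(e), b), f(f(f(q(a), q(a)), a), q(a)))  →  pair(pair(e, b), f(f(f(q(a), q(a)), a), q(a)))   [R3 at 1.1]
2. pair(pair(e, b), f(f(f(q(a), q(a)), a), q(a)))  →  pair(pair(e, b), f(f(f(a, q(a)), a), q(a)))   [R3 at 2.1.1.1]
3. pair(pair(e, b), f(f(f(a, q(a)), a), q(a)))  →  pair(pair(e, b), f(f(f(a, a), a), q(a)))   [R3 at 2.1.1.2]
4. pair(pair(e, b), f(f(f(a, a), a), q(a)))  →  pair(pair(e, b), f(f(a, a), q(a)))   [R1 at 2.1.1]
5. pair(pair(e, b), f(f(a, a), q(a)))  →  pair(pair(e, b), f(a, q(a)))   [R1 at 2.1]
6. pair(pair(e, b), f(a, q(a)))  →  pair(pair(e, b), f(a, a))   [R3 at 2.2]
7. pair(pair(e, b), f(a, a))  →  pair(pair(e, b), a)   [R1 at 2]

pair(pair(e, b), a)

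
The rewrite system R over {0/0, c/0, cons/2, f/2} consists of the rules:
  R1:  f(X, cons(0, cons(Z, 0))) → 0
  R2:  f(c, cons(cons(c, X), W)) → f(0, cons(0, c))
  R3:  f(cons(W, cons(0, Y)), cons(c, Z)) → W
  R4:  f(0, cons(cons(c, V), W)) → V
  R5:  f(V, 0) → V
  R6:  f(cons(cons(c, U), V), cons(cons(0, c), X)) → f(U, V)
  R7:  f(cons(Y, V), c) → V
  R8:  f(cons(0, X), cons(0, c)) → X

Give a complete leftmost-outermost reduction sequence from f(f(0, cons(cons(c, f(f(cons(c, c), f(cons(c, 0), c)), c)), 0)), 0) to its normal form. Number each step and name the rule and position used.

c

1. f(f(0, cons(cons(c, f(f(cons(c, c), f(cons(c, 0), c)), c)), 0)), 0)  →  f(0, cons(cons(c, f(f(cons(c, c), f(cons(c, 0), c)), c)), 0))   [R5 at ε]
2. f(0, cons(cons(c, f(f(cons(c, c), f(cons(c, 0), c)), c)), 0))  →  f(f(cons(c, c), f(cons(c, 0), c)), c)   [R4 at ε]
3. f(f(cons(c, c), f(cons(c, 0), c)), c)  →  f(f(cons(c, c), 0), c)   [R7 at 1.2]
4. f(f(cons(c, c), 0), c)  →  f(cons(c, c), c)   [R5 at 1]
5. f(cons(c, c), c)  →  c   [R7 at ε]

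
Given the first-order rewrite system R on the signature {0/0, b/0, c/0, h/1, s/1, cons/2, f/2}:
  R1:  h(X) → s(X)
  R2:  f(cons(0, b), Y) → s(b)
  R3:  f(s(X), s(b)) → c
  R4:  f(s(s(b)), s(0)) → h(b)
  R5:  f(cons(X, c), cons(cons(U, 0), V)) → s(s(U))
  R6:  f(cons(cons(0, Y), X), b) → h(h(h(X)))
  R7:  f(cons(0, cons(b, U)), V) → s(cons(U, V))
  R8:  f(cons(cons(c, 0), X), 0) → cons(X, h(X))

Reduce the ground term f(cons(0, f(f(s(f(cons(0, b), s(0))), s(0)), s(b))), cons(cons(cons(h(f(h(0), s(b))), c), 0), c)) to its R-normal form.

1. f(cons(0, f(f(s(f(cons(0, b), s(0))), s(0)), s(b))), cons(cons(cons(h(f(h(0), s(b))), c), 0), c))  →  f(cons(0, f(f(s(s(b)), s(0)), s(b))), cons(cons(cons(h(f(h(0), s(b))), c), 0), c))   [R2 at 1.2.1.1.1]
2. f(cons(0, f(f(s(s(b)), s(0)), s(b))), cons(cons(cons(h(f(h(0), s(b))), c), 0), c))  →  f(cons(0, f(h(b), s(b))), cons(cons(cons(h(f(h(0), s(b))), c), 0), c))   [R4 at 1.2.1]
3. f(cons(0, f(h(b), s(b))), cons(cons(cons(h(f(h(0), s(b))), c), 0), c))  →  f(cons(0, f(s(b), s(b))), cons(cons(cons(h(f(h(0), s(b))), c), 0), c))   [R1 at 1.2.1]
4. f(cons(0, f(s(b), s(b))), cons(cons(cons(h(f(h(0), s(b))), c), 0), c))  →  f(cons(0, c), cons(cons(cons(h(f(h(0), s(b))), c), 0), c))   [R3 at 1.2]
5. f(cons(0, c), cons(cons(cons(h(f(h(0), s(b))), c), 0), c))  →  s(s(cons(h(f(h(0), s(b))), c)))   [R5 at ε]
6. s(s(cons(h(f(h(0), s(b))), c)))  →  s(s(cons(s(f(h(0), s(b))), c)))   [R1 at 1.1.1]
7. s(s(cons(s(f(h(0), s(b))), c)))  →  s(s(cons(s(f(s(0), s(b))), c)))   [R1 at 1.1.1.1.1]
8. s(s(cons(s(f(s(0), s(b))), c)))  →  s(s(cons(s(c), c)))   [R3 at 1.1.1.1]

s(s(cons(s(c), c)))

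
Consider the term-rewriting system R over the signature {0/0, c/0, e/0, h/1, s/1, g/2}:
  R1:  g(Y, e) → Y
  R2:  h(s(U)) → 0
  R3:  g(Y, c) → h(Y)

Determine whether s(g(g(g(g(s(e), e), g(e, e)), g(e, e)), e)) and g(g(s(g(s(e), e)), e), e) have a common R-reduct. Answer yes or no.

yes — NF(t₁) = s(s(e)), NF(t₂) = s(s(e))

Reduce t₁ = s(g(g(g(g(s(e), e), g(e, e)), g(e, e)), e)):
1. s(g(g(g(g(s(e), e), g(e, e)), g(e, e)), e))  →  s(g(g(g(s(e), e), g(e, e)), g(e, e)))   [R1 at 1]
2. s(g(g(g(s(e), e), g(e, e)), g(e, e)))  →  s(g(g(s(e), g(e, e)), g(e, e)))   [R1 at 1.1.1]
3. s(g(g(s(e), g(e, e)), g(e, e)))  →  s(g(g(s(e), e), g(e, e)))   [R1 at 1.1.2]
4. s(g(g(s(e), e), g(e, e)))  →  s(g(s(e), g(e, e)))   [R1 at 1.1]
5. s(g(s(e), g(e, e)))  →  s(g(s(e), e))   [R1 at 1.2]
6. s(g(s(e), e))  →  s(s(e))   [R1 at 1]

Reduce t₂ = g(g(s(g(s(e), e)), e), e):
1. g(g(s(g(s(e), e)), e), e)  →  g(s(g(s(e), e)), e)   [R1 at ε]
2. g(s(g(s(e), e)), e)  →  s(g(s(e), e))   [R1 at ε]
3. s(g(s(e), e))  →  s(s(e))   [R1 at 1]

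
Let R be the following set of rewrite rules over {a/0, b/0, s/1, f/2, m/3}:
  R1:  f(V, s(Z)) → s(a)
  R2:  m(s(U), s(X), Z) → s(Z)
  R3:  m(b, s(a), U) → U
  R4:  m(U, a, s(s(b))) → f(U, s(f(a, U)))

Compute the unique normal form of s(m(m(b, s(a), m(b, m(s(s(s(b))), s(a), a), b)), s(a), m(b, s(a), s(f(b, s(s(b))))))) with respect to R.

1. s(m(m(b, s(a), m(b, m(s(s(s(b))), s(a), a), b)), s(a), m(b, s(a), s(f(b, s(s(b)))))))  →  s(m(m(b, m(s(s(s(b))), s(a), a), b), s(a), m(b, s(a), s(f(b, s(s(b)))))))   [R3 at 1.1]
2. s(m(m(b, m(s(s(s(b))), s(a), a), b), s(a), m(b, s(a), s(f(b, s(s(b)))))))  →  s(m(m(b, s(a), b), s(a), m(b, s(a), s(f(b, s(s(b)))))))   [R2 at 1.1.2]
3. s(m(m(b, s(a), b), s(a), m(b, s(a), s(f(b, s(s(b)))))))  →  s(m(b, s(a), m(b, s(a), s(f(b, s(s(b)))))))   [R3 at 1.1]
4. s(m(b, s(a), m(b, s(a), s(f(b, s(s(b)))))))  →  s(m(b, s(a), s(f(b, s(s(b))))))   [R3 at 1]
5. s(m(b, s(a), s(f(b, s(s(b))))))  →  s(s(f(b, s(s(b)))))   [R3 at 1]
6. s(s(f(b, s(s(b)))))  →  s(s(s(a)))   [R1 at 1.1]

s(s(s(a)))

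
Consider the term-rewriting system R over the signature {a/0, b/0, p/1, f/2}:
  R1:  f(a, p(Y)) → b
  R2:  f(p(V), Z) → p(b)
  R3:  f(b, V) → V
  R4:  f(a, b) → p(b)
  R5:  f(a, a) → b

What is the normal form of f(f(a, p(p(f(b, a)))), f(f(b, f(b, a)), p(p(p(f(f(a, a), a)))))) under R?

1. f(f(a, p(p(f(b, a)))), f(f(b, f(b, a)), p(p(p(f(f(a, a), a))))))  →  f(b, f(f(b, f(b, a)), p(p(p(f(f(a, a), a))))))   [R1 at 1]
2. f(b, f(f(b, f(b, a)), p(p(p(f(f(a, a), a))))))  →  f(f(b, f(b, a)), p(p(p(f(f(a, a), a)))))   [R3 at ε]
3. f(f(b, f(b, a)), p(p(p(f(f(a, a), a)))))  →  f(f(b, a), p(p(p(f(f(a, a), a)))))   [R3 at 1]
4. f(f(b, a), p(p(p(f(f(a, a), a)))))  →  f(a, p(p(p(f(f(a, a), a)))))   [R3 at 1]
5. f(a, p(p(p(f(f(a, a), a)))))  →  b   [R1 at ε]

b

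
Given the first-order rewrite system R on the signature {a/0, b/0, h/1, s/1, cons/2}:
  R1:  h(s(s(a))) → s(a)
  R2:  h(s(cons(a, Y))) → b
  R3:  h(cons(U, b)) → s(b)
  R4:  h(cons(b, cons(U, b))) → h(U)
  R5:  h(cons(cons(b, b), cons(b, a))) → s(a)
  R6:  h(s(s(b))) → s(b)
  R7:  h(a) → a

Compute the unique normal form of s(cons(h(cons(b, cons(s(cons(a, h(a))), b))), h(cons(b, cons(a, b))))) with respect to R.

s(cons(b, a))

1. s(cons(h(cons(b, cons(s(cons(a, h(a))), b))), h(cons(b, cons(a, b)))))  →  s(cons(h(s(cons(a, h(a)))), h(cons(b, cons(a, b)))))   [R4 at 1.1]
2. s(cons(h(s(cons(a, h(a)))), h(cons(b, cons(a, b)))))  →  s(cons(b, h(cons(b, cons(a, b)))))   [R2 at 1.1]
3. s(cons(b, h(cons(b, cons(a, b)))))  →  s(cons(b, h(a)))   [R4 at 1.2]
4. s(cons(b, h(a)))  →  s(cons(b, a))   [R7 at 1.2]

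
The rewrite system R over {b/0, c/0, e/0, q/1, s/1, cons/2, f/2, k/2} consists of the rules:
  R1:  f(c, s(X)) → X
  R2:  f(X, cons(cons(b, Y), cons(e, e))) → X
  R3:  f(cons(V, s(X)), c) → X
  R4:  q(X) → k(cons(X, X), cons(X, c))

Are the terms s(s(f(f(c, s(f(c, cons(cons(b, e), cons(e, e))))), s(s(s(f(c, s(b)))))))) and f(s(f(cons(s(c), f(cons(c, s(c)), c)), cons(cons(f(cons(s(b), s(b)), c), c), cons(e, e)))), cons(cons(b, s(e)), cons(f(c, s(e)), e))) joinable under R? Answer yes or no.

no — NF(t₁) = s(s(s(s(b)))), NF(t₂) = s(cons(s(c), c))

Reduce t₁ = s(s(f(f(c, s(f(c, cons(cons(b, e), cons(e, e))))), s(s(s(f(c, s(b)))))))):
1. s(s(f(f(c, s(f(c, cons(cons(b, e), cons(e, e))))), s(s(s(f(c, s(b))))))))  →  s(s(f(f(c, cons(cons(b, e), cons(e, e))), s(s(s(f(c, s(b))))))))   [R1 at 1.1.1]
2. s(s(f(f(c, cons(cons(b, e), cons(e, e))), s(s(s(f(c, s(b))))))))  →  s(s(f(c, s(s(s(f(c, s(b))))))))   [R2 at 1.1.1]
3. s(s(f(c, s(s(s(f(c, s(b))))))))  →  s(s(s(s(f(c, s(b))))))   [R1 at 1.1]
4. s(s(s(s(f(c, s(b))))))  →  s(s(s(s(b))))   [R1 at 1.1.1.1]

Reduce t₂ = f(s(f(cons(s(c), f(cons(c, s(c)), c)), cons(cons(f(cons(s(b), s(b)), c), c), cons(e, e)))), cons(cons(b, s(e)), cons(f(c, s(e)), e))):
1. f(s(f(cons(s(c), f(cons(c, s(c)), c)), cons(cons(f(cons(s(b), s(b)), c), c), cons(e, e)))), cons(cons(b, s(e)), cons(f(c, s(e)), e)))  →  f(s(f(cons(s(c), c), cons(cons(f(cons(s(b), s(b)), c), c), cons(e, e)))), cons(cons(b, s(e)), cons(f(c, s(e)), e)))   [R3 at 1.1.1.2]
2. f(s(f(cons(s(c), c), cons(cons(f(cons(s(b), s(b)), c), c), cons(e, e)))), cons(cons(b, s(e)), cons(f(c, s(e)), e)))  →  f(s(f(cons(s(c), c), cons(cons(b, c), cons(e, e)))), cons(cons(b, s(e)), cons(f(c, s(e)), e)))   [R3 at 1.1.2.1.1]
3. f(s(f(cons(s(c), c), cons(cons(b, c), cons(e, e)))), cons(cons(b, s(e)), cons(f(c, s(e)), e)))  →  f(s(cons(s(c), c)), cons(cons(b, s(e)), cons(f(c, s(e)), e)))   [R2 at 1.1]
4. f(s(cons(s(c), c)), cons(cons(b, s(e)), cons(f(c, s(e)), e)))  →  f(s(cons(s(c), c)), cons(cons(b, s(e)), cons(e, e)))   [R1 at 2.2.1]
5. f(s(cons(s(c), c)), cons(cons(b, s(e)), cons(e, e)))  →  s(cons(s(c), c))   [R2 at ε]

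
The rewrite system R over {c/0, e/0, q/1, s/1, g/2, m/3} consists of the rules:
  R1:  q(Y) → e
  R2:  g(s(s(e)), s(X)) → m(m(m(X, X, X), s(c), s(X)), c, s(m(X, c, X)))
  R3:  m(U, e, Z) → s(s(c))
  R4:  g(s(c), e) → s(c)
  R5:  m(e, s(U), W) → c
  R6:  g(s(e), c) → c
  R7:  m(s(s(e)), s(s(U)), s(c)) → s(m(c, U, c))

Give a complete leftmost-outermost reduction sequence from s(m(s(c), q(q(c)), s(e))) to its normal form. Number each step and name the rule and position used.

s(s(s(c)))

1. s(m(s(c), q(q(c)), s(e)))  →  s(m(s(c), e, s(e)))   [R1 at 1.2]
2. s(m(s(c), e, s(e)))  →  s(s(s(c)))   [R3 at 1]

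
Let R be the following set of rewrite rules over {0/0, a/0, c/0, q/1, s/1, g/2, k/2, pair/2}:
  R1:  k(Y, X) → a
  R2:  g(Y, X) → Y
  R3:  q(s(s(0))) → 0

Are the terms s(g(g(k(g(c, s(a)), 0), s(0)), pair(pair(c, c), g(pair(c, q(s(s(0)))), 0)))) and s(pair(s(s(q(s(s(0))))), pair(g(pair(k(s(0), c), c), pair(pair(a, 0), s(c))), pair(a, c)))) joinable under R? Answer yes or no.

Reduce t₁ = s(g(g(k(g(c, s(a)), 0), s(0)), pair(pair(c, c), g(pair(c, q(s(s(0)))), 0)))):
1. s(g(g(k(g(c, s(a)), 0), s(0)), pair(pair(c, c), g(pair(c, q(s(s(0)))), 0))))  →  s(g(k(g(c, s(a)), 0), s(0)))   [R2 at 1]
2. s(g(k(g(c, s(a)), 0), s(0)))  →  s(k(g(c, s(a)), 0))   [R2 at 1]
3. s(k(g(c, s(a)), 0))  →  s(a)   [R1 at 1]

Reduce t₂ = s(pair(s(s(q(s(s(0))))), pair(g(pair(k(s(0), c), c), pair(pair(a, 0), s(c))), pair(a, c)))):
1. s(pair(s(s(q(s(s(0))))), pair(g(pair(k(s(0), c), c), pair(pair(a, 0), s(c))), pair(a, c))))  →  s(pair(s(s(0)), pair(g(pair(k(s(0), c), c), pair(pair(a, 0), s(c))), pair(a, c))))   [R3 at 1.1.1.1]
2. s(pair(s(s(0)), pair(g(pair(k(s(0), c), c), pair(pair(a, 0), s(c))), pair(a, c))))  →  s(pair(s(s(0)), pair(pair(k(s(0), c), c), pair(a, c))))   [R2 at 1.2.1]
3. s(pair(s(s(0)), pair(pair(k(s(0), c), c), pair(a, c))))  →  s(pair(s(s(0)), pair(pair(a, c), pair(a, c))))   [R1 at 1.2.1.1]

no — NF(t₁) = s(a), NF(t₂) = s(pair(s(s(0)), pair(pair(a, c), pair(a, c))))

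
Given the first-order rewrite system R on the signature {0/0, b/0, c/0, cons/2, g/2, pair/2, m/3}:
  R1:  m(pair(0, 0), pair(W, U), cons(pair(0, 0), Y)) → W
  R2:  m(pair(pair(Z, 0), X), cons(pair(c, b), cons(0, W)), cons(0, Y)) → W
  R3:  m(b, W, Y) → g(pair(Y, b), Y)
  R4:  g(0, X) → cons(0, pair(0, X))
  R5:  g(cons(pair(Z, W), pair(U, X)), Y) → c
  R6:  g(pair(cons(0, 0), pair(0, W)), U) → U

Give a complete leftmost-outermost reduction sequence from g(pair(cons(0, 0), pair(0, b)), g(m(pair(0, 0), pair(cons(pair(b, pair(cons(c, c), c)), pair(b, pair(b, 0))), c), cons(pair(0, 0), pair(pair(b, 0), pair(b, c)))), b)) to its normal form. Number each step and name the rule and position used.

c

1. g(pair(cons(0, 0), pair(0, b)), g(m(pair(0, 0), pair(cons(pair(b, pair(cons(c, c), c)), pair(b, pair(b, 0))), c), cons(pair(0, 0), pair(pair(b, 0), pair(b, c)))), b))  →  g(m(pair(0, 0), pair(cons(pair(b, pair(cons(c, c), c)), pair(b, pair(b, 0))), c), cons(pair(0, 0), pair(pair(b, 0), pair(b, c)))), b)   [R6 at ε]
2. g(m(pair(0, 0), pair(cons(pair(b, pair(cons(c, c), c)), pair(b, pair(b, 0))), c), cons(pair(0, 0), pair(pair(b, 0), pair(b, c)))), b)  →  g(cons(pair(b, pair(cons(c, c), c)), pair(b, pair(b, 0))), b)   [R1 at 1]
3. g(cons(pair(b, pair(cons(c, c), c)), pair(b, pair(b, 0))), b)  →  c   [R5 at ε]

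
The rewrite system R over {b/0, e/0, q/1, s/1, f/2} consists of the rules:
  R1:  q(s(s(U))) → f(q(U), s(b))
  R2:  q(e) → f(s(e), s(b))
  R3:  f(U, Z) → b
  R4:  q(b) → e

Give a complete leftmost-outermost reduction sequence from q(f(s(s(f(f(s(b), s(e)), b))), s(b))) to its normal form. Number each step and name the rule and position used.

e

1. q(f(s(s(f(f(s(b), s(e)), b))), s(b)))  →  q(b)   [R3 at 1]
2. q(b)  →  e   [R4 at ε]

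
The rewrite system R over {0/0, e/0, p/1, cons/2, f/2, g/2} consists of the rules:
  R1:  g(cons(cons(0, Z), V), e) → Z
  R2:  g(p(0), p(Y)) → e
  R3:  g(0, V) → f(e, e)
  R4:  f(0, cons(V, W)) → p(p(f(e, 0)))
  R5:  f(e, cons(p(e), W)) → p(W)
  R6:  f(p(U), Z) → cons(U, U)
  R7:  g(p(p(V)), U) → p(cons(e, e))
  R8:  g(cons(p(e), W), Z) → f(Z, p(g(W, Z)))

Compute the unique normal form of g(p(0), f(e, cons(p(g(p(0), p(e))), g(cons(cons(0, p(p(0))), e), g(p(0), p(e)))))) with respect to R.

1. g(p(0), f(e, cons(p(g(p(0), p(e))), g(cons(cons(0, p(p(0))), e), g(p(0), p(e))))))  →  g(p(0), f(e, cons(p(e), g(cons(cons(0, p(p(0))), e), g(p(0), p(e))))))   [R2 at 2.2.1.1]
2. g(p(0), f(e, cons(p(e), g(cons(cons(0, p(p(0))), e), g(p(0), p(e))))))  →  g(p(0), p(g(cons(cons(0, p(p(0))), e), g(p(0), p(e)))))   [R5 at 2]
3. g(p(0), p(g(cons(cons(0, p(p(0))), e), g(p(0), p(e)))))  →  e   [R2 at ε]

e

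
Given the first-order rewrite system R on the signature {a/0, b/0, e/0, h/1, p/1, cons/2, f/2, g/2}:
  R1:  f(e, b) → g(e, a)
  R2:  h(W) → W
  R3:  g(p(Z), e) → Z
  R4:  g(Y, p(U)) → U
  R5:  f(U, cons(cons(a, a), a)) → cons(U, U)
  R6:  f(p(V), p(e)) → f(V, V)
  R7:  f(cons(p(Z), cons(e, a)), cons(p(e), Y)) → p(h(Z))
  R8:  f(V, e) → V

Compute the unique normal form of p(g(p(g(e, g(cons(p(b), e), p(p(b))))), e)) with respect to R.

1. p(g(p(g(e, g(cons(p(b), e), p(p(b))))), e))  →  p(g(e, g(cons(p(b), e), p(p(b)))))   [R3 at 1]
2. p(g(e, g(cons(p(b), e), p(p(b)))))  →  p(g(e, p(b)))   [R4 at 1.2]
3. p(g(e, p(b)))  →  p(b)   [R4 at 1]

p(b)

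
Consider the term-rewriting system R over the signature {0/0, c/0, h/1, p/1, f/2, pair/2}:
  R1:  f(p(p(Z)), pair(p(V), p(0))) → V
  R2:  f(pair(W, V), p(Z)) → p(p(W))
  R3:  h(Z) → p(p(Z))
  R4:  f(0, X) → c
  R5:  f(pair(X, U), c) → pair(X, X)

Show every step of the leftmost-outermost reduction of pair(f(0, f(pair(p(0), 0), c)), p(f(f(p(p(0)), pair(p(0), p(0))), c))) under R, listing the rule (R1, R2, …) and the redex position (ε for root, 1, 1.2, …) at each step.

1. pair(f(0, f(pair(p(0), 0), c)), p(f(f(p(p(0)), pair(p(0), p(0))), c)))  →  pair(c, p(f(f(p(p(0)), pair(p(0), p(0))), c)))   [R4 at 1]
2. pair(c, p(f(f(p(p(0)), pair(p(0), p(0))), c)))  →  pair(c, p(f(0, c)))   [R1 at 2.1.1]
3. pair(c, p(f(0, c)))  →  pair(c, p(c))   [R4 at 2.1]

pair(c, p(c))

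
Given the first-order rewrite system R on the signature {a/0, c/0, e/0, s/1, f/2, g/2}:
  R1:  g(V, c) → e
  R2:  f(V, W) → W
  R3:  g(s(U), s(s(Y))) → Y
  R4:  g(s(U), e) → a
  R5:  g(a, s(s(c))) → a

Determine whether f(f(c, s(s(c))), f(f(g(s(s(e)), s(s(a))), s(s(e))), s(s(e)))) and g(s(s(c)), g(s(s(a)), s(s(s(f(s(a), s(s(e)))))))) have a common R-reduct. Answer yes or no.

no — NF(t₁) = s(s(e)), NF(t₂) = s(e)

Reduce t₁ = f(f(c, s(s(c))), f(f(g(s(s(e)), s(s(a))), s(s(e))), s(s(e)))):
1. f(f(c, s(s(c))), f(f(g(s(s(e)), s(s(a))), s(s(e))), s(s(e))))  →  f(f(g(s(s(e)), s(s(a))), s(s(e))), s(s(e)))   [R2 at ε]
2. f(f(g(s(s(e)), s(s(a))), s(s(e))), s(s(e)))  →  s(s(e))   [R2 at ε]

Reduce t₂ = g(s(s(c)), g(s(s(a)), s(s(s(f(s(a), s(s(e)))))))):
1. g(s(s(c)), g(s(s(a)), s(s(s(f(s(a), s(s(e))))))))  →  g(s(s(c)), s(f(s(a), s(s(e)))))   [R3 at 2]
2. g(s(s(c)), s(f(s(a), s(s(e)))))  →  g(s(s(c)), s(s(s(e))))   [R2 at 2.1]
3. g(s(s(c)), s(s(s(e))))  →  s(e)   [R3 at ε]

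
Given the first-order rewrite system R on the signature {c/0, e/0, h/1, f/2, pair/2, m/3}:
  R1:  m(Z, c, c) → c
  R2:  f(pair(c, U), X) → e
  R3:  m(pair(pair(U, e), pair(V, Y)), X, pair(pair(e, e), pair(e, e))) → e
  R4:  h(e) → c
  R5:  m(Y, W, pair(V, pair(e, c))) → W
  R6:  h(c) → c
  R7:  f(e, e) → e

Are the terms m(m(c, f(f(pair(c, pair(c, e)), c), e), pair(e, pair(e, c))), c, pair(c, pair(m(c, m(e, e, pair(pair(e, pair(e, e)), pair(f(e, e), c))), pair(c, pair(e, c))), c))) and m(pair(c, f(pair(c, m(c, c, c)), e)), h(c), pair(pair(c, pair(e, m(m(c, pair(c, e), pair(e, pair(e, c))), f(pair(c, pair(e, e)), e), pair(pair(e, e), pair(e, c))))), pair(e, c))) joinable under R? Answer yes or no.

yes — NF(t₁) = c, NF(t₂) = c

Reduce t₁ = m(m(c, f(f(pair(c, pair(c, e)), c), e), pair(e, pair(e, c))), c, pair(c, pair(m(c, m(e, e, pair(pair(e, pair(e, e)), pair(f(e, e), c))), pair(c, pair(e, c))), c))):
1. m(m(c, f(f(pair(c, pair(c, e)), c), e), pair(e, pair(e, c))), c, pair(c, pair(m(c, m(e, e, pair(pair(e, pair(e, e)), pair(f(e, e), c))), pair(c, pair(e, c))), c)))  →  m(f(f(pair(c, pair(c, e)), c), e), c, pair(c, pair(m(c, m(e, e, pair(pair(e, pair(e, e)), pair(f(e, e), c))), pair(c, pair(e, c))), c)))   [R5 at 1]
2. m(f(f(pair(c, pair(c, e)), c), e), c, pair(c, pair(m(c, m(e, e, pair(pair(e, pair(e, e)), pair(f(e, e), c))), pair(c, pair(e, c))), c)))  →  m(f(e, e), c, pair(c, pair(m(c, m(e, e, pair(pair(e, pair(e, e)), pair(f(e, e), c))), pair(c, pair(e, c))), c)))   [R2 at 1.1]
3. m(f(e, e), c, pair(c, pair(m(c, m(e, e, pair(pair(e, pair(e, e)), pair(f(e, e), c))), pair(c, pair(e, c))), c)))  →  m(e, c, pair(c, pair(m(c, m(e, e, pair(pair(e, pair(e, e)), pair(f(e, e), c))), pair(c, pair(e, c))), c)))   [R7 at 1]
4. m(e, c, pair(c, pair(m(c, m(e, e, pair(pair(e, pair(e, e)), pair(f(e, e), c))), pair(c, pair(e, c))), c)))  →  m(e, c, pair(c, pair(m(e, e, pair(pair(e, pair(e, e)), pair(f(e, e), c))), c)))   [R5 at 3.2.1]
5. m(e, c, pair(c, pair(m(e, e, pair(pair(e, pair(e, e)), pair(f(e, e), c))), c)))  →  m(e, c, pair(c, pair(m(e, e, pair(pair(e, pair(e, e)), pair(e, c))), c)))   [R7 at 3.2.1.3.2.1]
6. m(e, c, pair(c, pair(m(e, e, pair(pair(e, pair(e, e)), pair(e, c))), c)))  →  m(e, c, pair(c, pair(e, c)))   [R5 at 3.2.1]
7. m(e, c, pair(c, pair(e, c)))  →  c   [R5 at ε]

Reduce t₂ = m(pair(c, f(pair(c, m(c, c, c)), e)), h(c), pair(pair(c, pair(e, m(m(c, pair(c, e), pair(e, pair(e, c))), f(pair(c, pair(e, e)), e), pair(pair(e, e), pair(e, c))))), pair(e, c))):
1. m(pair(c, f(pair(c, m(c, c, c)), e)), h(c), pair(pair(c, pair(e, m(m(c, pair(c, e), pair(e, pair(e, c))), f(pair(c, pair(e, e)), e), pair(pair(e, e), pair(e, c))))), pair(e, c)))  →  h(c)   [R5 at ε]
2. h(c)  →  c   [R6 at ε]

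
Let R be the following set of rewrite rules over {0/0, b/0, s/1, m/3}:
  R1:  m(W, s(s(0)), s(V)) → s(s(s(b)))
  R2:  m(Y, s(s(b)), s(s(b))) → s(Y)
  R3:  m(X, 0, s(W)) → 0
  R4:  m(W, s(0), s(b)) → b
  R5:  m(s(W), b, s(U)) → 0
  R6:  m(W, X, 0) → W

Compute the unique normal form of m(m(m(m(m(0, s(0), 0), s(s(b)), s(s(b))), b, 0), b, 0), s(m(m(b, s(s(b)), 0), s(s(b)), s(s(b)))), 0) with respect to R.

s(0)

1. m(m(m(m(m(0, s(0), 0), s(s(b)), s(s(b))), b, 0), b, 0), s(m(m(b, s(s(b)), 0), s(s(b)), s(s(b)))), 0)  →  m(m(m(m(0, s(0), 0), s(s(b)), s(s(b))), b, 0), b, 0)   [R6 at ε]
2. m(m(m(m(0, s(0), 0), s(s(b)), s(s(b))), b, 0), b, 0)  →  m(m(m(0, s(0), 0), s(s(b)), s(s(b))), b, 0)   [R6 at ε]
3. m(m(m(0, s(0), 0), s(s(b)), s(s(b))), b, 0)  →  m(m(0, s(0), 0), s(s(b)), s(s(b)))   [R6 at ε]
4. m(m(0, s(0), 0), s(s(b)), s(s(b)))  →  s(m(0, s(0), 0))   [R2 at ε]
5. s(m(0, s(0), 0))  →  s(0)   [R6 at 1]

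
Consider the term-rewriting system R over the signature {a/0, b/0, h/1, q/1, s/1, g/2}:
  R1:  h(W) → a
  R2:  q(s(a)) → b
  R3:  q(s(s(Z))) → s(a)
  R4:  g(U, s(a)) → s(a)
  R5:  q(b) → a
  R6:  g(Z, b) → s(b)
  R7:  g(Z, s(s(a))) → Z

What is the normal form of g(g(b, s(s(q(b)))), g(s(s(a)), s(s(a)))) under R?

b

1. g(g(b, s(s(q(b)))), g(s(s(a)), s(s(a))))  →  g(g(b, s(s(a))), g(s(s(a)), s(s(a))))   [R5 at 1.2.1.1]
2. g(g(b, s(s(a))), g(s(s(a)), s(s(a))))  →  g(b, g(s(s(a)), s(s(a))))   [R7 at 1]
3. g(b, g(s(s(a)), s(s(a))))  →  g(b, s(s(a)))   [R7 at 2]
4. g(b, s(s(a)))  →  b   [R7 at ε]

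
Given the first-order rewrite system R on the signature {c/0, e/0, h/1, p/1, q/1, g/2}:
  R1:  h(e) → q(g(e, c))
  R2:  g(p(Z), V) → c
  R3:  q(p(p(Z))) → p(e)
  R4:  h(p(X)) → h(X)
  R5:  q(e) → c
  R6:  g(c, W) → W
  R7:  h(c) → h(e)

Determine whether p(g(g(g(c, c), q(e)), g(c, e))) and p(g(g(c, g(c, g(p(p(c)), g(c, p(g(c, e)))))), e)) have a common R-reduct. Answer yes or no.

yes — NF(t₁) = p(e), NF(t₂) = p(e)

Reduce t₁ = p(g(g(g(c, c), q(e)), g(c, e))):
1. p(g(g(g(c, c), q(e)), g(c, e)))  →  p(g(g(c, q(e)), g(c, e)))   [R6 at 1.1.1]
2. p(g(g(c, q(e)), g(c, e)))  →  p(g(q(e), g(c, e)))   [R6 at 1.1]
3. p(g(q(e), g(c, e)))  →  p(g(c, g(c, e)))   [R5 at 1.1]
4. p(g(c, g(c, e)))  →  p(g(c, e))   [R6 at 1]
5. p(g(c, e))  →  p(e)   [R6 at 1]

Reduce t₂ = p(g(g(c, g(c, g(p(p(c)), g(c, p(g(c, e)))))), e)):
1. p(g(g(c, g(c, g(p(p(c)), g(c, p(g(c, e)))))), e))  →  p(g(g(c, g(p(p(c)), g(c, p(g(c, e))))), e))   [R6 at 1.1]
2. p(g(g(c, g(p(p(c)), g(c, p(g(c, e))))), e))  →  p(g(g(p(p(c)), g(c, p(g(c, e)))), e))   [R6 at 1.1]
3. p(g(g(p(p(c)), g(c, p(g(c, e)))), e))  →  p(g(c, e))   [R2 at 1.1]
4. p(g(c, e))  →  p(e)   [R6 at 1]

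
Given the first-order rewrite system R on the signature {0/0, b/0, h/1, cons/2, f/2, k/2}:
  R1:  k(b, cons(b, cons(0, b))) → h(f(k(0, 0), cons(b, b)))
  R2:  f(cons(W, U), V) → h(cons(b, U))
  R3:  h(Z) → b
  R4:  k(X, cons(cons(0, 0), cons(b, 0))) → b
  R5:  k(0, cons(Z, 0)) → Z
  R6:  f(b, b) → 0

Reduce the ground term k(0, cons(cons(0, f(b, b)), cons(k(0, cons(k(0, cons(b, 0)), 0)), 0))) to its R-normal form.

b

1. k(0, cons(cons(0, f(b, b)), cons(k(0, cons(k(0, cons(b, 0)), 0)), 0)))  →  k(0, cons(cons(0, 0), cons(k(0, cons(k(0, cons(b, 0)), 0)), 0)))   [R6 at 2.1.2]
2. k(0, cons(cons(0, 0), cons(k(0, cons(k(0, cons(b, 0)), 0)), 0)))  →  k(0, cons(cons(0, 0), cons(k(0, cons(b, 0)), 0)))   [R5 at 2.2.1]
3. k(0, cons(cons(0, 0), cons(k(0, cons(b, 0)), 0)))  →  k(0, cons(cons(0, 0), cons(b, 0)))   [R5 at 2.2.1]
4. k(0, cons(cons(0, 0), cons(b, 0)))  →  b   [R4 at ε]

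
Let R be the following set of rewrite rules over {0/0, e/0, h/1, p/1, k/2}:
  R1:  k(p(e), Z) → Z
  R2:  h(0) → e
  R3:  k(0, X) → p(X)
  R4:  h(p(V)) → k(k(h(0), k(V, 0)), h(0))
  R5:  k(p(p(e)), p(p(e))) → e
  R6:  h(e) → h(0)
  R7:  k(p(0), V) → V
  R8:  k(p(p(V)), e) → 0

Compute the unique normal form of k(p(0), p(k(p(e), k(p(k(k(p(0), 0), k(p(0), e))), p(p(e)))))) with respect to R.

p(e)

1. k(p(0), p(k(p(e), k(p(k(k(p(0), 0), k(p(0), e))), p(p(e))))))  →  p(k(p(e), k(p(k(k(p(0), 0), k(p(0), e))), p(p(e)))))   [R7 at ε]
2. p(k(p(e), k(p(k(k(p(0), 0), k(p(0), e))), p(p(e)))))  →  p(k(p(k(k(p(0), 0), k(p(0), e))), p(p(e))))   [R1 at 1]
3. p(k(p(k(k(p(0), 0), k(p(0), e))), p(p(e))))  →  p(k(p(k(0, k(p(0), e))), p(p(e))))   [R7 at 1.1.1.1]
4. p(k(p(k(0, k(p(0), e))), p(p(e))))  →  p(k(p(p(k(p(0), e))), p(p(e))))   [R3 at 1.1.1]
5. p(k(p(p(k(p(0), e))), p(p(e))))  →  p(k(p(p(e)), p(p(e))))   [R7 at 1.1.1.1]
6. p(k(p(p(e)), p(p(e))))  →  p(e)   [R5 at 1]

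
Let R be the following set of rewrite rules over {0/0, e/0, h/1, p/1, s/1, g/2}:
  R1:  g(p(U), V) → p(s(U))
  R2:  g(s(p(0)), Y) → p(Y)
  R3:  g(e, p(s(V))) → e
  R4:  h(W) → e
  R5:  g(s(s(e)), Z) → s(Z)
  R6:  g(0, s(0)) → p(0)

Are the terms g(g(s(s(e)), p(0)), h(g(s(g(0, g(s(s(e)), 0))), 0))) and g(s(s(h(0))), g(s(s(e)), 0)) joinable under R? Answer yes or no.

Reduce t₁ = g(g(s(s(e)), p(0)), h(g(s(g(0, g(s(s(e)), 0))), 0))):
1. g(g(s(s(e)), p(0)), h(g(s(g(0, g(s(s(e)), 0))), 0)))  →  g(s(p(0)), h(g(s(g(0, g(s(s(e)), 0))), 0)))   [R5 at 1]
2. g(s(p(0)), h(g(s(g(0, g(s(s(e)), 0))), 0)))  →  p(h(g(s(g(0, g(s(s(e)), 0))), 0)))   [R2 at ε]
3. p(h(g(s(g(0, g(s(s(e)), 0))), 0)))  →  p(e)   [R4 at 1]

Reduce t₂ = g(s(s(h(0))), g(s(s(e)), 0)):
1. g(s(s(h(0))), g(s(s(e)), 0))  →  g(s(s(e)), g(s(s(e)), 0))   [R4 at 1.1.1]
2. g(s(s(e)), g(s(s(e)), 0))  →  s(g(s(s(e)), 0))   [R5 at ε]
3. s(g(s(s(e)), 0))  →  s(s(0))   [R5 at 1]

no — NF(t₁) = p(e), NF(t₂) = s(s(0))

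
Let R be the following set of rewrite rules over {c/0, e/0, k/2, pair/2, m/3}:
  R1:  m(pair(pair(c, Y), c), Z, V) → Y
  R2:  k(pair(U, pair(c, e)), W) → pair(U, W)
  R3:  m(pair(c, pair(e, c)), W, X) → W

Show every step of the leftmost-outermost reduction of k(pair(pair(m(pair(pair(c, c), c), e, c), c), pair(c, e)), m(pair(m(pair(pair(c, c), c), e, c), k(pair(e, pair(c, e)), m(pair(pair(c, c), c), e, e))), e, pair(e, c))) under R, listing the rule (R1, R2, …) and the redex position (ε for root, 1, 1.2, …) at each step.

1. k(pair(pair(m(pair(pair(c, c), c), e, c), c), pair(c, e)), m(pair(m(pair(pair(c, c), c), e, c), k(pair(e, pair(c, e)), m(pair(pair(c, c), c), e, e))), e, pair(e, c)))  →  pair(pair(m(pair(pair(c, c), c), e, c), c), m(pair(m(pair(pair(c, c), c), e, c), k(pair(e, pair(c, e)), m(pair(pair(c, c), c), e, e))), e, pair(e, c)))   [R2 at ε]
2. pair(pair(m(pair(pair(c, c), c), e, c), c), m(pair(m(pair(pair(c, c), c), e, c), k(pair(e, pair(c, e)), m(pair(pair(c, c), c), e, e))), e, pair(e, c)))  →  pair(pair(c, c), m(pair(m(pair(pair(c, c), c), e, c), k(pair(e, pair(c, e)), m(pair(pair(c, c), c), e, e))), e, pair(e, c)))   [R1 at 1.1]
3. pair(pair(c, c), m(pair(m(pair(pair(c, c), c), e, c), k(pair(e, pair(c, e)), m(pair(pair(c, c), c), e, e))), e, pair(e, c)))  →  pair(pair(c, c), m(pair(c, k(pair(e, pair(c, e)), m(pair(pair(c, c), c), e, e))), e, pair(e, c)))   [R1 at 2.1.1]
4. pair(pair(c, c), m(pair(c, k(pair(e, pair(c, e)), m(pair(pair(c, c), c), e, e))), e, pair(e, c)))  →  pair(pair(c, c), m(pair(c, pair(e, m(pair(pair(c, c), c), e, e))), e, pair(e, c)))   [R2 at 2.1.2]
5. pair(pair(c, c), m(pair(c, pair(e, m(pair(pair(c, c), c), e, e))), e, pair(e, c)))  →  pair(pair(c, c), m(pair(c, pair(e, c)), e, pair(e, c)))   [R1 at 2.1.2.2]
6. pair(pair(c, c), m(pair(c, pair(e, c)), e, pair(e, c)))  →  pair(pair(c, c), e)   [R3 at 2]

pair(pair(c, c), e)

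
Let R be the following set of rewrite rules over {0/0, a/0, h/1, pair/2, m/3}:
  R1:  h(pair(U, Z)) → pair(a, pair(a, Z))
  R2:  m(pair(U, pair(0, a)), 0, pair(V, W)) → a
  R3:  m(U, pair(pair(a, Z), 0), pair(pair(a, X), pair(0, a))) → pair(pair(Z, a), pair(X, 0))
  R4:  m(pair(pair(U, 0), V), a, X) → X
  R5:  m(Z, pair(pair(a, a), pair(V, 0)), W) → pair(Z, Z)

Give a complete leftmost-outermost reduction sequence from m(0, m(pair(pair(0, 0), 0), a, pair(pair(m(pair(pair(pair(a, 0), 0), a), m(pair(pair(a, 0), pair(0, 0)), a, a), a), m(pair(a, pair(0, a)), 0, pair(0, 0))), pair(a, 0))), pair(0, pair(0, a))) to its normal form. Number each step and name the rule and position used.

pair(0, 0)

1. m(0, m(pair(pair(0, 0), 0), a, pair(pair(m(pair(pair(pair(a, 0), 0), a), m(pair(pair(a, 0), pair(0, 0)), a, a), a), m(pair(a, pair(0, a)), 0, pair(0, 0))), pair(a, 0))), pair(0, pair(0, a)))  →  m(0, pair(pair(m(pair(pair(pair(a, 0), 0), a), m(pair(pair(a, 0), pair(0, 0)), a, a), a), m(pair(a, pair(0, a)), 0, pair(0, 0))), pair(a, 0)), pair(0, pair(0, a)))   [R4 at 2]
2. m(0, pair(pair(m(pair(pair(pair(a, 0), 0), a), m(pair(pair(a, 0), pair(0, 0)), a, a), a), m(pair(a, pair(0, a)), 0, pair(0, 0))), pair(a, 0)), pair(0, pair(0, a)))  →  m(0, pair(pair(m(pair(pair(pair(a, 0), 0), a), a, a), m(pair(a, pair(0, a)), 0, pair(0, 0))), pair(a, 0)), pair(0, pair(0, a)))   [R4 at 2.1.1.2]
3. m(0, pair(pair(m(pair(pair(pair(a, 0), 0), a), a, a), m(pair(a, pair(0, a)), 0, pair(0, 0))), pair(a, 0)), pair(0, pair(0, a)))  →  m(0, pair(pair(a, m(pair(a, pair(0, a)), 0, pair(0, 0))), pair(a, 0)), pair(0, pair(0, a)))   [R4 at 2.1.1]
4. m(0, pair(pair(a, m(pair(a, pair(0, a)), 0, pair(0, 0))), pair(a, 0)), pair(0, pair(0, a)))  →  m(0, pair(pair(a, a), pair(a, 0)), pair(0, pair(0, a)))   [R2 at 2.1.2]
5. m(0, pair(pair(a, a), pair(a, 0)), pair(0, pair(0, a)))  →  pair(0, 0)   [R5 at ε]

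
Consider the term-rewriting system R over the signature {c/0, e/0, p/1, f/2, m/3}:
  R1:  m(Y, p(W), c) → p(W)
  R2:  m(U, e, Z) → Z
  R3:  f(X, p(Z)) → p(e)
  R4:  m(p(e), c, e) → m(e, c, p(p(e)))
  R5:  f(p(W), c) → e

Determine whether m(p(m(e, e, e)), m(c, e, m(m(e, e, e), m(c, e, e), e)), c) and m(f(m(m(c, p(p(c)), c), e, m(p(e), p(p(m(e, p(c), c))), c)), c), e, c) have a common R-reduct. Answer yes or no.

Reduce t₁ = m(p(m(e, e, e)), m(c, e, m(m(e, e, e), m(c, e, e), e)), c):
1. m(p(m(e, e, e)), m(c, e, m(m(e, e, e), m(c, e, e), e)), c)  →  m(p(e), m(c, e, m(m(e, e, e), m(c, e, e), e)), c)   [R2 at 1.1]
2. m(p(e), m(c, e, m(m(e, e, e), m(c, e, e), e)), c)  →  m(p(e), m(m(e, e, e), m(c, e, e), e), c)   [R2 at 2]
3. m(p(e), m(m(e, e, e), m(c, e, e), e), c)  →  m(p(e), m(e, m(c, e, e), e), c)   [R2 at 2.1]
4. m(p(e), m(e, m(c, e, e), e), c)  →  m(p(e), m(e, e, e), c)   [R2 at 2.2]
5. m(p(e), m(e, e, e), c)  →  m(p(e), e, c)   [R2 at 2]
6. m(p(e), e, c)  →  c   [R2 at ε]

Reduce t₂ = m(f(m(m(c, p(p(c)), c), e, m(p(e), p(p(m(e, p(c), c))), c)), c), e, c):
1. m(f(m(m(c, p(p(c)), c), e, m(p(e), p(p(m(e, p(c), c))), c)), c), e, c)  →  c   [R2 at ε]

yes — NF(t₁) = c, NF(t₂) = c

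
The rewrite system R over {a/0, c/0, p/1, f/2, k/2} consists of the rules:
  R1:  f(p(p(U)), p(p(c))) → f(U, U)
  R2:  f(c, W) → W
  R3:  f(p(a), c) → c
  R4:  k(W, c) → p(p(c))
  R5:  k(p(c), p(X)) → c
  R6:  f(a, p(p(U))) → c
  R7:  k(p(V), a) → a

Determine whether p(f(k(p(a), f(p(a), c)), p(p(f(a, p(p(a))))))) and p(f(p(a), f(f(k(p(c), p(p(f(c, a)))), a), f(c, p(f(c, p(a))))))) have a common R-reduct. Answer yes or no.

Reduce t₁ = p(f(k(p(a), f(p(a), c)), p(p(f(a, p(p(a))))))):
1. p(f(k(p(a), f(p(a), c)), p(p(f(a, p(p(a)))))))  →  p(f(k(p(a), c), p(p(f(a, p(p(a)))))))   [R3 at 1.1.2]
2. p(f(k(p(a), c), p(p(f(a, p(p(a)))))))  →  p(f(p(p(c)), p(p(f(a, p(p(a)))))))   [R4 at 1.1]
3. p(f(p(p(c)), p(p(f(a, p(p(a)))))))  →  p(f(p(p(c)), p(p(c))))   [R6 at 1.2.1.1]
4. p(f(p(p(c)), p(p(c))))  →  p(f(c, c))   [R1 at 1]
5. p(f(c, c))  →  p(c)   [R2 at 1]

Reduce t₂ = p(f(p(a), f(f(k(p(c), p(p(f(c, a)))), a), f(c, p(f(c, p(a))))))):
1. p(f(p(a), f(f(k(p(c), p(p(f(c, a)))), a), f(c, p(f(c, p(a)))))))  →  p(f(p(a), f(f(c, a), f(c, p(f(c, p(a)))))))   [R5 at 1.2.1.1]
2. p(f(p(a), f(f(c, a), f(c, p(f(c, p(a)))))))  →  p(f(p(a), f(a, f(c, p(f(c, p(a)))))))   [R2 at 1.2.1]
3. p(f(p(a), f(a, f(c, p(f(c, p(a)))))))  →  p(f(p(a), f(a, p(f(c, p(a))))))   [R2 at 1.2.2]
4. p(f(p(a), f(a, p(f(c, p(a))))))  →  p(f(p(a), f(a, p(p(a)))))   [R2 at 1.2.2.1]
5. p(f(p(a), f(a, p(p(a)))))  →  p(f(p(a), c))   [R6 at 1.2]
6. p(f(p(a), c))  →  p(c)   [R3 at 1]

yes — NF(t₁) = p(c), NF(t₂) = p(c)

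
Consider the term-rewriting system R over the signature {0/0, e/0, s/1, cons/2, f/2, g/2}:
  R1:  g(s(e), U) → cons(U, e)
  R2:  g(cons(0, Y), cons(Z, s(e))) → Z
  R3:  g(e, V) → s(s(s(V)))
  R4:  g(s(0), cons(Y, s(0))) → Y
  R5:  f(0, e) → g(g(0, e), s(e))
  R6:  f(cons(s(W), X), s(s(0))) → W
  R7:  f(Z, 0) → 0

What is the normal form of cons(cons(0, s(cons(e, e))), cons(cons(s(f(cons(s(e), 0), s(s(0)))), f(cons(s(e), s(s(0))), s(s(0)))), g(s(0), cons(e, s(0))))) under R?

cons(cons(0, s(cons(e, e))), cons(cons(s(e), e), e))

1. cons(cons(0, s(cons(e, e))), cons(cons(s(f(cons(s(e), 0), s(s(0)))), f(cons(s(e), s(s(0))), s(s(0)))), g(s(0), cons(e, s(0)))))  →  cons(cons(0, s(cons(e, e))), cons(cons(s(e), f(cons(s(e), s(s(0))), s(s(0)))), g(s(0), cons(e, s(0)))))   [R6 at 2.1.1.1]
2. cons(cons(0, s(cons(e, e))), cons(cons(s(e), f(cons(s(e), s(s(0))), s(s(0)))), g(s(0), cons(e, s(0)))))  →  cons(cons(0, s(cons(e, e))), cons(cons(s(e), e), g(s(0), cons(e, s(0)))))   [R6 at 2.1.2]
3. cons(cons(0, s(cons(e, e))), cons(cons(s(e), e), g(s(0), cons(e, s(0)))))  →  cons(cons(0, s(cons(e, e))), cons(cons(s(e), e), e))   [R4 at 2.2]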